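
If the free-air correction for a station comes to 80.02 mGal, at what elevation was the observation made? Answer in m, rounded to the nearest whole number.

259

h = 80.02 / 0.3086 = 259.30 m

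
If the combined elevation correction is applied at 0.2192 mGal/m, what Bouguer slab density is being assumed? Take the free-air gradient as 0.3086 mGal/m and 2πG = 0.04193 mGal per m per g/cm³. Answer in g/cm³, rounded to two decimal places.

0.2192 = 0.3086 − 0.04193 × ρ
ρ = (0.3086 − 0.2192) / 0.04193 = 2.13 g/cm³

2.13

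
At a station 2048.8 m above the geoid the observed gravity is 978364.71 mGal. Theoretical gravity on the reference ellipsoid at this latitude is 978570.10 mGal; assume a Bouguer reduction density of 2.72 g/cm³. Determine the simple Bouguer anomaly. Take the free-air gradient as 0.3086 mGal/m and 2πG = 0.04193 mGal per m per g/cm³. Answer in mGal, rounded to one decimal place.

Free-air correction = 0.3086 × 2048.8 = 632.26 mGal
Free-air anomaly = 978364.71 − 978570.10 + (632.26) = 426.87 mGal
Bouguer slab correction = 0.04193 × 2.72 × 2048.8 = 233.66 mGal
Simple Bouguer anomaly = 426.87 − (233.66) = 193.21 mGal

193.2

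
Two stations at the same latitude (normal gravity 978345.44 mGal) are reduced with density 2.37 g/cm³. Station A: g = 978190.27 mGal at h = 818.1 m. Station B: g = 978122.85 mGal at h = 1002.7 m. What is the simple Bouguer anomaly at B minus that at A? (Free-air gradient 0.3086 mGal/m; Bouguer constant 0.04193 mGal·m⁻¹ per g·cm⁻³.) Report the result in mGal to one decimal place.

-28.8

Δg_SB(A) = 978190.27 − 978345.44 + 0.3086×818.1 − 0.04193×2.37×818.1 = 16.00 mGal
Δg_SB(B) = 978122.85 − 978345.44 + 0.3086×1002.7 − 0.04193×2.37×1002.7 = -12.80 mGal
Difference = -12.80 − (16.00) = -28.80 mGal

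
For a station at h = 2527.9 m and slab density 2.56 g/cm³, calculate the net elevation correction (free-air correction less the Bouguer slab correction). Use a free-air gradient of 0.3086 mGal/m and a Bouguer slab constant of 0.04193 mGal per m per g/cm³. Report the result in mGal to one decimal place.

Combined gradient = 0.3086 − 0.04193 × 2.56 = 0.2012592 mGal/m
Combined elevation correction = 0.2012592 × 2527.9 = 508.8 mGal

508.8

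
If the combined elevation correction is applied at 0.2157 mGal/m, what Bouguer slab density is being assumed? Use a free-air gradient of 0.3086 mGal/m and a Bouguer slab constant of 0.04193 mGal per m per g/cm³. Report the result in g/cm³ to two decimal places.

0.2157 = 0.3086 − 0.04193 × ρ
ρ = (0.3086 − 0.2157) / 0.04193 = 2.22 g/cm³

2.22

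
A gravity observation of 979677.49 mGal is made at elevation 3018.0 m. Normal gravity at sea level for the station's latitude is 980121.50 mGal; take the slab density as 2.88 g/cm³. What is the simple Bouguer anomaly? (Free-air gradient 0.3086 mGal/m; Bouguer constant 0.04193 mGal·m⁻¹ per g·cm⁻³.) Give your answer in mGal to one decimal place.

Free-air correction = 0.3086 × 3018.0 = 931.35 mGal
Free-air anomaly = 979677.49 − 980121.50 + (931.35) = 487.34 mGal
Bouguer slab correction = 0.04193 × 2.88 × 3018.0 = 364.45 mGal
Simple Bouguer anomaly = 487.34 − (364.45) = 122.89 mGal

122.9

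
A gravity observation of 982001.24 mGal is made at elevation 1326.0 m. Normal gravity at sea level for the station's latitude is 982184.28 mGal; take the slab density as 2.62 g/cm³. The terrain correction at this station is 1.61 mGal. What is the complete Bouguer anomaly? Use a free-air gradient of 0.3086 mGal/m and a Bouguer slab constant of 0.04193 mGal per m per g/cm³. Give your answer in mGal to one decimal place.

Free-air correction = 0.3086 × 1326.0 = 409.20 mGal
Free-air anomaly = 982001.24 − 982184.28 + (409.20) = 226.16 mGal
Bouguer slab correction = 0.04193 × 2.62 × 1326.0 = 145.67 mGal
Simple Bouguer anomaly = 226.16 − (145.67) = 80.49 mGal
Complete Bouguer anomaly = 80.49 + 1.61 = 82.10 mGal

82.1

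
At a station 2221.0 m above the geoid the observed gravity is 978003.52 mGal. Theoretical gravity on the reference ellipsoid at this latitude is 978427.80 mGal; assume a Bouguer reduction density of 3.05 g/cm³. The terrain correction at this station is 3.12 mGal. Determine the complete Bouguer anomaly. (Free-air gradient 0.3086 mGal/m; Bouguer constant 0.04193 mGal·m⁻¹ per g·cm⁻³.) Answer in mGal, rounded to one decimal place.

-19.8

Free-air correction = 0.3086 × 2221.0 = 685.40 mGal
Free-air anomaly = 978003.52 − 978427.80 + (685.40) = 261.12 mGal
Bouguer slab correction = 0.04193 × 3.05 × 2221.0 = 284.04 mGal
Simple Bouguer anomaly = 261.12 − (284.04) = -22.92 mGal
Complete Bouguer anomaly = -22.92 + 3.12 = -19.80 mGal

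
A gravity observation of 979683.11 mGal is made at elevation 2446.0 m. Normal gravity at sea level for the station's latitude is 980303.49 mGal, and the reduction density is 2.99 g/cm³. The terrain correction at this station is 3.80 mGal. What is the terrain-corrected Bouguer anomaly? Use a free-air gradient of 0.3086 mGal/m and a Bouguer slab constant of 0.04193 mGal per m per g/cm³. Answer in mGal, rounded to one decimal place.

Free-air correction = 0.3086 × 2446.0 = 754.84 mGal
Free-air anomaly = 979683.11 − 980303.49 + (754.84) = 134.46 mGal
Bouguer slab correction = 0.04193 × 2.99 × 2446.0 = 306.66 mGal
Simple Bouguer anomaly = 134.46 − (306.66) = -172.20 mGal
Complete Bouguer anomaly = -172.20 + 3.80 = -168.40 mGal

-168.4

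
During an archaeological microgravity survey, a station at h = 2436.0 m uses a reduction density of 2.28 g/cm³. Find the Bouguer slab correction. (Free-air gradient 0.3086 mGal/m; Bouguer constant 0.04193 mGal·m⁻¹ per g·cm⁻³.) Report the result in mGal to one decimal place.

Bouguer slab correction = 0.04193 × 2.28 × 2436.0 = 232.9 mGal

232.9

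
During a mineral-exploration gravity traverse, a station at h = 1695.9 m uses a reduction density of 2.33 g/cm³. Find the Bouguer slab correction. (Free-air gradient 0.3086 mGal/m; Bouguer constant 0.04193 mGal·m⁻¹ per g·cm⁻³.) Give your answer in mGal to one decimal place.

Bouguer slab correction = 0.04193 × 2.33 × 1695.9 = 165.7 mGal

165.7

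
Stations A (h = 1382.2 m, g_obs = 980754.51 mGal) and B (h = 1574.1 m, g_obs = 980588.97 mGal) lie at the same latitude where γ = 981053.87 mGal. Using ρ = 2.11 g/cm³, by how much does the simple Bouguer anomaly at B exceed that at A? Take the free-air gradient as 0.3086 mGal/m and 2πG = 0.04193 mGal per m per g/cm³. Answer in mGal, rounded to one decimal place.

Δg_SB(A) = 980754.51 − 981053.87 + 0.3086×1382.2 − 0.04193×2.11×1382.2 = 4.90 mGal
Δg_SB(B) = 980588.97 − 981053.87 + 0.3086×1574.1 − 0.04193×2.11×1574.1 = -118.40 mGal
Difference = -118.40 − (4.90) = -123.30 mGal

-123.3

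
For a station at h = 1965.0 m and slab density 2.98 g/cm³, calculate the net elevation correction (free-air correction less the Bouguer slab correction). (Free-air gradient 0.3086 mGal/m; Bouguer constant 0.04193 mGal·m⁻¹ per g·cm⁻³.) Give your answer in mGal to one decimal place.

Combined gradient = 0.3086 − 0.04193 × 2.98 = 0.1836486 mGal/m
Combined elevation correction = 0.1836486 × 1965.0 = 360.9 mGal

360.9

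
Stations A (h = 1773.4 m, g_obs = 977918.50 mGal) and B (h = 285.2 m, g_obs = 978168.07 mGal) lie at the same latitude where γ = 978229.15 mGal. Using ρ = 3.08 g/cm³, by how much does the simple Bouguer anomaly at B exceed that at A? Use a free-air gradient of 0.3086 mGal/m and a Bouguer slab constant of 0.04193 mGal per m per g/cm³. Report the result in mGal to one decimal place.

-17.5

Δg_SB(A) = 977918.50 − 978229.15 + 0.3086×1773.4 − 0.04193×3.08×1773.4 = 7.60 mGal
Δg_SB(B) = 978168.07 − 978229.15 + 0.3086×285.2 − 0.04193×3.08×285.2 = -9.90 mGal
Difference = -9.90 − (7.60) = -17.50 mGal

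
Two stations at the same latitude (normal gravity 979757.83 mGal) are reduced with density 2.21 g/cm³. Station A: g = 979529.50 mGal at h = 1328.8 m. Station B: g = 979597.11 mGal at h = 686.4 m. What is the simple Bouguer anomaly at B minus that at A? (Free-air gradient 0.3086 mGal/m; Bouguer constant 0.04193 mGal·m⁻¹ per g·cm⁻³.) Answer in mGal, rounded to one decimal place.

-71.1

Δg_SB(A) = 979529.50 − 979757.83 + 0.3086×1328.8 − 0.04193×2.21×1328.8 = 58.60 mGal
Δg_SB(B) = 979597.11 − 979757.83 + 0.3086×686.4 − 0.04193×2.21×686.4 = -12.50 mGal
Difference = -12.50 − (58.60) = -71.10 mGal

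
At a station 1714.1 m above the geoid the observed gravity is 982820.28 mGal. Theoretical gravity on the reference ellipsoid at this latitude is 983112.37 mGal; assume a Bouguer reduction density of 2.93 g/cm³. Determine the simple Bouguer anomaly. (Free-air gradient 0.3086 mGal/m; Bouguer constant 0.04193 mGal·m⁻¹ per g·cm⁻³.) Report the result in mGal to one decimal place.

26.3

Free-air correction = 0.3086 × 1714.1 = 528.97 mGal
Free-air anomaly = 982820.28 − 983112.37 + (528.97) = 236.88 mGal
Bouguer slab correction = 0.04193 × 2.93 × 1714.1 = 210.59 mGal
Simple Bouguer anomaly = 236.88 − (210.59) = 26.29 mGal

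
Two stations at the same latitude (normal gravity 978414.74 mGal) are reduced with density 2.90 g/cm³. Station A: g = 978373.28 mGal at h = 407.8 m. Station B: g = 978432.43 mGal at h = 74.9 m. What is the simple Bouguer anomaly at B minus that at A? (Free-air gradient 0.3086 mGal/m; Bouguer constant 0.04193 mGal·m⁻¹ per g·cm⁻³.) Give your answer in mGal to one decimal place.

Δg_SB(A) = 978373.28 − 978414.74 + 0.3086×407.8 − 0.04193×2.90×407.8 = 34.80 mGal
Δg_SB(B) = 978432.43 − 978414.74 + 0.3086×74.9 − 0.04193×2.90×74.9 = 31.70 mGal
Difference = 31.70 − (34.80) = -3.10 mGal

-3.1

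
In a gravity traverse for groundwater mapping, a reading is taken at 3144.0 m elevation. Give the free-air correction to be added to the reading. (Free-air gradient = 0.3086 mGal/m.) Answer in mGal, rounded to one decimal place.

970.2

Free-air correction = 0.3086 × 3144.0 = 970.2 mGal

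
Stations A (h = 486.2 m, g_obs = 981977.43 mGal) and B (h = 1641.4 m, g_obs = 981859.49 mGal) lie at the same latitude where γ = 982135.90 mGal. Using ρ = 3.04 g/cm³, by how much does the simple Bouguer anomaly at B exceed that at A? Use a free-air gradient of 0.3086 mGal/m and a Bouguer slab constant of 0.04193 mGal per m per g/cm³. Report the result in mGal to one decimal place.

Δg_SB(A) = 981977.43 − 982135.90 + 0.3086×486.2 − 0.04193×3.04×486.2 = -70.40 mGal
Δg_SB(B) = 981859.49 − 982135.90 + 0.3086×1641.4 − 0.04193×3.04×1641.4 = 20.90 mGal
Difference = 20.90 − (-70.40) = 91.30 mGal

91.3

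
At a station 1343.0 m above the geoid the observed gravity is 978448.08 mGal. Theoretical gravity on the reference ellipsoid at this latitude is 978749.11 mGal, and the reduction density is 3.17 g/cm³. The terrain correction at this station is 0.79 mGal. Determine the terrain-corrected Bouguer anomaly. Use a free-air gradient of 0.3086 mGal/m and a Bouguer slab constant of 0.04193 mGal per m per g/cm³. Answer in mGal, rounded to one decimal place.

Free-air correction = 0.3086 × 1343.0 = 414.45 mGal
Free-air anomaly = 978448.08 − 978749.11 + (414.45) = 113.42 mGal
Bouguer slab correction = 0.04193 × 3.17 × 1343.0 = 178.51 mGal
Simple Bouguer anomaly = 113.42 − (178.51) = -65.09 mGal
Complete Bouguer anomaly = -65.09 + 0.79 = -64.30 mGal

-64.3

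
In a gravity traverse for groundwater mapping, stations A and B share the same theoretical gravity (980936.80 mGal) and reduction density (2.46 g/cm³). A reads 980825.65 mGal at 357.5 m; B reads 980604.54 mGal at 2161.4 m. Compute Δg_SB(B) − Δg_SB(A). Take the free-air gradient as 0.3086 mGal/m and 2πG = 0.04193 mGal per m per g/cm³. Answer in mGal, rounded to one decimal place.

149.5

Δg_SB(A) = 980825.65 − 980936.80 + 0.3086×357.5 − 0.04193×2.46×357.5 = -37.70 mGal
Δg_SB(B) = 980604.54 − 980936.80 + 0.3086×2161.4 − 0.04193×2.46×2161.4 = 111.80 mGal
Difference = 111.80 − (-37.70) = 149.50 mGal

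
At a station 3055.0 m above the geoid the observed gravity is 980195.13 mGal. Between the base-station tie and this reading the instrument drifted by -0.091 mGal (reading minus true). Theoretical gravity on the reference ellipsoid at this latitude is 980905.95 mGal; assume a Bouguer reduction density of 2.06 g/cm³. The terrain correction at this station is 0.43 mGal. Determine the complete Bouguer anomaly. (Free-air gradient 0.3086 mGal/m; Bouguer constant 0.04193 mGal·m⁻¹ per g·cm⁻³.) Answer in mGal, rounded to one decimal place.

Drift-corrected reading = 980195.13 − (-0.091) = 980195.221 mGal
Free-air correction = 0.3086 × 3055.0 = 942.77 mGal
Free-air anomaly = 980195.221 − 980905.95 + (942.77) = 232.041 mGal
Bouguer slab correction = 0.04193 × 2.06 × 3055.0 = 263.88 mGal
Simple Bouguer anomaly = 232.041 − (263.88) = -31.839 mGal
Complete Bouguer anomaly = -31.839 + 0.43 = -31.409 mGal

-31.4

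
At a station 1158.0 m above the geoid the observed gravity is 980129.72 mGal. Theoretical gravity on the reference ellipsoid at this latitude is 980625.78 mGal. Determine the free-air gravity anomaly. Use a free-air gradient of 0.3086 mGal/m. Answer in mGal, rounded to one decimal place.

Free-air correction = 0.3086 × 1158.0 = 357.36 mGal
Free-air anomaly = 980129.72 − 980625.78 + (357.36) = -138.70 mGal

-138.7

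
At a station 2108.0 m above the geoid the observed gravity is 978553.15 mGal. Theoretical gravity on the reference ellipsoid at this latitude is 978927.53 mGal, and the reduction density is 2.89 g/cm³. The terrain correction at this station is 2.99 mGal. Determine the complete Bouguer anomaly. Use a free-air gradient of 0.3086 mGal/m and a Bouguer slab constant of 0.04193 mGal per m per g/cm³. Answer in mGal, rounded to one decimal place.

Free-air correction = 0.3086 × 2108.0 = 650.53 mGal
Free-air anomaly = 978553.15 − 978927.53 + (650.53) = 276.15 mGal
Bouguer slab correction = 0.04193 × 2.89 × 2108.0 = 255.44 mGal
Simple Bouguer anomaly = 276.15 − (255.44) = 20.71 mGal
Complete Bouguer anomaly = 20.71 + 2.99 = 23.70 mGal

23.7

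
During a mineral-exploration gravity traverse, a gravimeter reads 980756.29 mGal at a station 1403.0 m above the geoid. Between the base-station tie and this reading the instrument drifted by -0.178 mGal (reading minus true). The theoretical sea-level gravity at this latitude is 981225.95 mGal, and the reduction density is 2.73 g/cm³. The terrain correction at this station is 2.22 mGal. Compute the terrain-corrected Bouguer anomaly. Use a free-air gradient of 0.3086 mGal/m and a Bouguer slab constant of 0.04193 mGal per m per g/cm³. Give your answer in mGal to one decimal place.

Drift-corrected reading = 980756.29 − (-0.178) = 980756.468 mGal
Free-air correction = 0.3086 × 1403.0 = 432.97 mGal
Free-air anomaly = 980756.468 − 981225.95 + (432.97) = -36.512 mGal
Bouguer slab correction = 0.04193 × 2.73 × 1403.0 = 160.60 mGal
Simple Bouguer anomaly = -36.512 − (160.60) = -197.112 mGal
Complete Bouguer anomaly = -197.112 + 2.22 = -194.892 mGal

-194.9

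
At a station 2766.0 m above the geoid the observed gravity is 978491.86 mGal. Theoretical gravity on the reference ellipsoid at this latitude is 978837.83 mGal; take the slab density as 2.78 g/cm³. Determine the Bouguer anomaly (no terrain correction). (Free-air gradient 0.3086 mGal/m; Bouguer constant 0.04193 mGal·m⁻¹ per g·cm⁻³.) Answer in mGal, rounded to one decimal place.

Free-air correction = 0.3086 × 2766.0 = 853.59 mGal
Free-air anomaly = 978491.86 − 978837.83 + (853.59) = 507.62 mGal
Bouguer slab correction = 0.04193 × 2.78 × 2766.0 = 322.42 mGal
Simple Bouguer anomaly = 507.62 − (322.42) = 185.20 mGal

185.2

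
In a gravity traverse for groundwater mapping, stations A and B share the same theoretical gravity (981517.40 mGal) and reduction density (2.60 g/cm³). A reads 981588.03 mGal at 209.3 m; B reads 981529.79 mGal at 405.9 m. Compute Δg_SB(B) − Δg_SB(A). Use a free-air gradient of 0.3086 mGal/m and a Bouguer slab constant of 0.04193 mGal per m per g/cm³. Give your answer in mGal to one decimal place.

-19.0

Δg_SB(A) = 981588.03 − 981517.40 + 0.3086×209.3 − 0.04193×2.60×209.3 = 112.40 mGal
Δg_SB(B) = 981529.79 − 981517.40 + 0.3086×405.9 − 0.04193×2.60×405.9 = 93.40 mGal
Difference = 93.40 − (112.40) = -19.00 mGal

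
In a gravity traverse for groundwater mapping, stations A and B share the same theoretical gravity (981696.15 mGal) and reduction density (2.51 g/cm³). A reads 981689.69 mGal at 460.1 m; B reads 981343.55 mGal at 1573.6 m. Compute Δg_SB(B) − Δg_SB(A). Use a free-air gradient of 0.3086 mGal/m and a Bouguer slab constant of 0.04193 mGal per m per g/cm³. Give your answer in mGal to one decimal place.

-119.7

Δg_SB(A) = 981689.69 − 981696.15 + 0.3086×460.1 − 0.04193×2.51×460.1 = 87.10 mGal
Δg_SB(B) = 981343.55 − 981696.15 + 0.3086×1573.6 − 0.04193×2.51×1573.6 = -32.60 mGal
Difference = -32.60 − (87.10) = -119.70 mGal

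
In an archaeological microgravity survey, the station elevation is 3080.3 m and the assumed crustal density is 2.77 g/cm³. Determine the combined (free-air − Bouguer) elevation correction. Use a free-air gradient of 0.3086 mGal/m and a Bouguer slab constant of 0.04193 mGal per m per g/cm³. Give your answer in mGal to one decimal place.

Combined gradient = 0.3086 − 0.04193 × 2.77 = 0.1924539 mGal/m
Combined elevation correction = 0.1924539 × 3080.3 = 592.8 mGal

592.8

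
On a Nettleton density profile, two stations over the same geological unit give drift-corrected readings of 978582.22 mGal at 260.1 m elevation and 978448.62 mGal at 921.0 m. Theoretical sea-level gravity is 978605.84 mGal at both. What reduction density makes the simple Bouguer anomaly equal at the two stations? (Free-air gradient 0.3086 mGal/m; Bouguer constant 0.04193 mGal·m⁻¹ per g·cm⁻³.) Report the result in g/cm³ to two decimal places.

Δg_obs = 978448.62 − 978582.22 = -133.60 mGal over Δh = 921.0 − 260.1 = 660.9 m
Equal Bouguer anomalies ⇒ Δg_obs + (0.3086 − 0.04193ρ)·Δh = 0
0.3086 − 0.04193ρ = −Δg_obs/Δh = 0.20215
ρ = (0.3086 − 0.20215) / 0.04193 = 2.54 g/cm³

2.54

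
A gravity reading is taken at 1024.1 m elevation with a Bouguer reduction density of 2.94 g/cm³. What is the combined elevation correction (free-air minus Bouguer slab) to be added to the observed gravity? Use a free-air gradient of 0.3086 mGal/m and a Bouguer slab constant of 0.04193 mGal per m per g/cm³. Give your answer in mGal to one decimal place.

189.8

Combined gradient = 0.3086 − 0.04193 × 2.94 = 0.1853258 mGal/m
Combined elevation correction = 0.1853258 × 1024.1 = 189.8 mGal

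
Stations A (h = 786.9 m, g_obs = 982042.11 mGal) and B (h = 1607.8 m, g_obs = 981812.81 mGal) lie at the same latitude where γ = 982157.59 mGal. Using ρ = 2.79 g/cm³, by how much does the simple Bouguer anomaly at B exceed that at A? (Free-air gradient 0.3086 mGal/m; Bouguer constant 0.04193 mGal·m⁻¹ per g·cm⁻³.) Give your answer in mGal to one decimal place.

-72.0

Δg_SB(A) = 982042.11 − 982157.59 + 0.3086×786.9 − 0.04193×2.79×786.9 = 35.30 mGal
Δg_SB(B) = 981812.81 − 982157.59 + 0.3086×1607.8 − 0.04193×2.79×1607.8 = -36.70 mGal
Difference = -36.70 − (35.30) = -72.00 mGal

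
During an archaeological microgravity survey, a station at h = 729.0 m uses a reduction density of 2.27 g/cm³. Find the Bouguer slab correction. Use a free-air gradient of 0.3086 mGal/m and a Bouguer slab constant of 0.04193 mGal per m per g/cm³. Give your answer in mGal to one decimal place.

69.4

Bouguer slab correction = 0.04193 × 2.27 × 729.0 = 69.4 mGal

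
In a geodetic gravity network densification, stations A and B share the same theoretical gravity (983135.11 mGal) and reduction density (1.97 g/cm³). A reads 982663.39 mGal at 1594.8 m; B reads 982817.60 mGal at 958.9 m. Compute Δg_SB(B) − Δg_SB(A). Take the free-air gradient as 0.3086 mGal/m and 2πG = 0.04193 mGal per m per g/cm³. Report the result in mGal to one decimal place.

10.5

Δg_SB(A) = 982663.39 − 983135.11 + 0.3086×1594.8 − 0.04193×1.97×1594.8 = -111.30 mGal
Δg_SB(B) = 982817.60 − 983135.11 + 0.3086×958.9 − 0.04193×1.97×958.9 = -100.80 mGal
Difference = -100.80 − (-111.30) = 10.50 mGal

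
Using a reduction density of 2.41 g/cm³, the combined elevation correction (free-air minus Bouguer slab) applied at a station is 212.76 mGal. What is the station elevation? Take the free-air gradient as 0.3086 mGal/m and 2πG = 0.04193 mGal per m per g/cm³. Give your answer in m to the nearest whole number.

Combined gradient = 0.3086 − 0.04193 × 2.41 = 0.2075487 mGal/m
h = 212.76 / 0.2075487 = 1025.11 m

1025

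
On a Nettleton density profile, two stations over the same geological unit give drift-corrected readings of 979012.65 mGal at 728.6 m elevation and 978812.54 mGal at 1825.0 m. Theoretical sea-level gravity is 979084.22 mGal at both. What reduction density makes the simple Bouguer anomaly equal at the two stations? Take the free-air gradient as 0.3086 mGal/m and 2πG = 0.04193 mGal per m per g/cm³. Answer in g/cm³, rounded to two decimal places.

3.01

Δg_obs = 978812.54 − 979012.65 = -200.11 mGal over Δh = 1825.0 − 728.6 = 1096.4 m
Equal Bouguer anomalies ⇒ Δg_obs + (0.3086 − 0.04193ρ)·Δh = 0
0.3086 − 0.04193ρ = −Δg_obs/Δh = 0.18252
ρ = (0.3086 − 0.18252) / 0.04193 = 3.01 g/cm³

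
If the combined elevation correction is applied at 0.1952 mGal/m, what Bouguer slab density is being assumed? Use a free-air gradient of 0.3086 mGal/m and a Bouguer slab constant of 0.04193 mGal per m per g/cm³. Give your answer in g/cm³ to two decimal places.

0.1952 = 0.3086 − 0.04193 × ρ
ρ = (0.3086 − 0.1952) / 0.04193 = 2.70 g/cm³

2.70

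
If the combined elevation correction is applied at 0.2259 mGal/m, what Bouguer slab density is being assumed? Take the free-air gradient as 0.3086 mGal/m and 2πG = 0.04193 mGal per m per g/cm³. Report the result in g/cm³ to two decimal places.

0.2259 = 0.3086 − 0.04193 × ρ
ρ = (0.3086 − 0.2259) / 0.04193 = 1.97 g/cm³

1.97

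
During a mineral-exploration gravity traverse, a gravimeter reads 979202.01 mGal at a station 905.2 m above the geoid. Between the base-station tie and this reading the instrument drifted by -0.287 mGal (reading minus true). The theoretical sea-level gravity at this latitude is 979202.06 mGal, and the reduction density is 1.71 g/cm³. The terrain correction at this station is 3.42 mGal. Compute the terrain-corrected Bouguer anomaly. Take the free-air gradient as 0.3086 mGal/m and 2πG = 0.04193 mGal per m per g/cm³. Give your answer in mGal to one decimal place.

Drift-corrected reading = 979202.01 − (-0.287) = 979202.297 mGal
Free-air correction = 0.3086 × 905.2 = 279.34 mGal
Free-air anomaly = 979202.297 − 979202.06 + (279.34) = 279.577 mGal
Bouguer slab correction = 0.04193 × 1.71 × 905.2 = 64.90 mGal
Simple Bouguer anomaly = 279.577 − (64.90) = 214.677 mGal
Complete Bouguer anomaly = 214.677 + 3.42 = 218.097 mGal

218.1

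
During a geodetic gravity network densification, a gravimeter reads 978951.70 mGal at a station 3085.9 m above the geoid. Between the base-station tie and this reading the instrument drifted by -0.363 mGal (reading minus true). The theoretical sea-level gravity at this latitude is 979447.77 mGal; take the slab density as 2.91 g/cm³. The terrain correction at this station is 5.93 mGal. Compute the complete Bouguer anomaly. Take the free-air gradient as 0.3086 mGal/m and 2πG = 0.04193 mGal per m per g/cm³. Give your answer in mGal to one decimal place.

Drift-corrected reading = 978951.70 − (-0.363) = 978952.063 mGal
Free-air correction = 0.3086 × 3085.9 = 952.31 mGal
Free-air anomaly = 978952.063 − 979447.77 + (952.31) = 456.603 mGal
Bouguer slab correction = 0.04193 × 2.91 × 3085.9 = 376.53 mGal
Simple Bouguer anomaly = 456.603 − (376.53) = 80.073 mGal
Complete Bouguer anomaly = 80.073 + 5.93 = 86.003 mGal

86.0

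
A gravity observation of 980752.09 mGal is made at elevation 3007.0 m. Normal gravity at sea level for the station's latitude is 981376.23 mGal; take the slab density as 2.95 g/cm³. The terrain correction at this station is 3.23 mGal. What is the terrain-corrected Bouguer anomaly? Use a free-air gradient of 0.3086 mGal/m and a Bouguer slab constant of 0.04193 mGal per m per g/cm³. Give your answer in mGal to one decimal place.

-64.9

Free-air correction = 0.3086 × 3007.0 = 927.96 mGal
Free-air anomaly = 980752.09 − 981376.23 + (927.96) = 303.82 mGal
Bouguer slab correction = 0.04193 × 2.95 × 3007.0 = 371.95 mGal
Simple Bouguer anomaly = 303.82 − (371.95) = -68.13 mGal
Complete Bouguer anomaly = -68.13 + 3.23 = -64.90 mGal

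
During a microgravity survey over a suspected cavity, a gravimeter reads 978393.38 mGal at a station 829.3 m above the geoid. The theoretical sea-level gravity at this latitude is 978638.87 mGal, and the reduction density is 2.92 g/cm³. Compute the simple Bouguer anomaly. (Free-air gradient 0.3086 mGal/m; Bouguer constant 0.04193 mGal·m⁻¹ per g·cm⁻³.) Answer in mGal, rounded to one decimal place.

-91.1

Free-air correction = 0.3086 × 829.3 = 255.92 mGal
Free-air anomaly = 978393.38 − 978638.87 + (255.92) = 10.43 mGal
Bouguer slab correction = 0.04193 × 2.92 × 829.3 = 101.54 mGal
Simple Bouguer anomaly = 10.43 − (101.54) = -91.11 mGal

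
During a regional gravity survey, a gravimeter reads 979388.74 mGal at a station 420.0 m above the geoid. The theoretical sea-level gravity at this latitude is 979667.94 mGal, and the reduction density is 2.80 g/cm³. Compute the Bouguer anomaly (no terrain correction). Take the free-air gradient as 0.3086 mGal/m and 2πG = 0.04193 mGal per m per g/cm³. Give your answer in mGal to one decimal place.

Free-air correction = 0.3086 × 420.0 = 129.61 mGal
Free-air anomaly = 979388.74 − 979667.94 + (129.61) = -149.59 mGal
Bouguer slab correction = 0.04193 × 2.80 × 420.0 = 49.31 mGal
Simple Bouguer anomaly = -149.59 − (49.31) = -198.90 mGal

-198.9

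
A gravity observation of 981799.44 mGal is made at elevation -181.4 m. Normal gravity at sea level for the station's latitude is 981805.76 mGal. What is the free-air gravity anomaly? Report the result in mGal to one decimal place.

-62.3

Free-air correction = 0.3086 × -181.4 = -55.98 mGal
Free-air anomaly = 981799.44 − 981805.76 + (-55.98) = -62.30 mGal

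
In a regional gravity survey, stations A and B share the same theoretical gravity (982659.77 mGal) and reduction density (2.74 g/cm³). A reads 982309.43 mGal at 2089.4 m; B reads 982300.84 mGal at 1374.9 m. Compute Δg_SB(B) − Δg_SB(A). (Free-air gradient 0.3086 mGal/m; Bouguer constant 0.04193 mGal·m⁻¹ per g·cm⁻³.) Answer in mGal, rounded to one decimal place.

Δg_SB(A) = 982309.43 − 982659.77 + 0.3086×2089.4 − 0.04193×2.74×2089.4 = 54.40 mGal
Δg_SB(B) = 982300.84 − 982659.77 + 0.3086×1374.9 − 0.04193×2.74×1374.9 = -92.60 mGal
Difference = -92.60 − (54.40) = -147.00 mGal

-147.0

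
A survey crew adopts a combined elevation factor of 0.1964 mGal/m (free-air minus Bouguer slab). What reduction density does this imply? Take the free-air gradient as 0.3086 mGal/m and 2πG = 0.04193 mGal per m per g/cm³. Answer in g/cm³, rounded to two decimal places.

0.1964 = 0.3086 − 0.04193 × ρ
ρ = (0.3086 − 0.1964) / 0.04193 = 2.68 g/cm³

2.68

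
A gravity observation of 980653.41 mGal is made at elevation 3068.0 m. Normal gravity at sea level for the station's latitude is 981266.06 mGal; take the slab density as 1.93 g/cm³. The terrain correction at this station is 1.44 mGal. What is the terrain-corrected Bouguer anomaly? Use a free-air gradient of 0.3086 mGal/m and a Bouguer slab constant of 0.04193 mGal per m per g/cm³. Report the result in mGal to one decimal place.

87.3

Free-air correction = 0.3086 × 3068.0 = 946.78 mGal
Free-air anomaly = 980653.41 − 981266.06 + (946.78) = 334.13 mGal
Bouguer slab correction = 0.04193 × 1.93 × 3068.0 = 248.28 mGal
Simple Bouguer anomaly = 334.13 − (248.28) = 85.85 mGal
Complete Bouguer anomaly = 85.85 + 1.44 = 87.29 mGal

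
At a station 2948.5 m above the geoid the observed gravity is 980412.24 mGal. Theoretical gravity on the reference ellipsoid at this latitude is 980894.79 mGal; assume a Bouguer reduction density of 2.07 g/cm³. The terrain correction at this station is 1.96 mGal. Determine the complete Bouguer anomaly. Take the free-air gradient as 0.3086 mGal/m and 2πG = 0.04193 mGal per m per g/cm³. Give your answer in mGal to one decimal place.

173.4

Free-air correction = 0.3086 × 2948.5 = 909.91 mGal
Free-air anomaly = 980412.24 − 980894.79 + (909.91) = 427.36 mGal
Bouguer slab correction = 0.04193 × 2.07 × 2948.5 = 255.92 mGal
Simple Bouguer anomaly = 427.36 − (255.92) = 171.44 mGal
Complete Bouguer anomaly = 171.44 + 1.96 = 173.40 mGal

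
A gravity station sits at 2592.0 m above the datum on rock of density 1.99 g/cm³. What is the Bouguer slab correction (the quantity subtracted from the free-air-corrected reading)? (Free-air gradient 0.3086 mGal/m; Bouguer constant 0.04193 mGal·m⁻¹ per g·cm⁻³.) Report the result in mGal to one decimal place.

216.3

Bouguer slab correction = 0.04193 × 1.99 × 2592.0 = 216.3 mGal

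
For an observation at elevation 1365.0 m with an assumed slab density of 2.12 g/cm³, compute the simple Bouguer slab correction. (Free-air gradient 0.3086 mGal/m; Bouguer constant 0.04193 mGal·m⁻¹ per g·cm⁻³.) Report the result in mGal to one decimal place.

121.3

Bouguer slab correction = 0.04193 × 2.12 × 1365.0 = 121.3 mGal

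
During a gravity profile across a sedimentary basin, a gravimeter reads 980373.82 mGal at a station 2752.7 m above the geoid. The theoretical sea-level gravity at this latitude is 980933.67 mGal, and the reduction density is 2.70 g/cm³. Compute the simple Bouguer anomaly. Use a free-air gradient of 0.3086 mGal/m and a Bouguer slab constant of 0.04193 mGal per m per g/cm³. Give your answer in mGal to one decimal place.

Free-air correction = 0.3086 × 2752.7 = 849.48 mGal
Free-air anomaly = 980373.82 − 980933.67 + (849.48) = 289.63 mGal
Bouguer slab correction = 0.04193 × 2.70 × 2752.7 = 311.64 mGal
Simple Bouguer anomaly = 289.63 − (311.64) = -22.01 mGal

-22.0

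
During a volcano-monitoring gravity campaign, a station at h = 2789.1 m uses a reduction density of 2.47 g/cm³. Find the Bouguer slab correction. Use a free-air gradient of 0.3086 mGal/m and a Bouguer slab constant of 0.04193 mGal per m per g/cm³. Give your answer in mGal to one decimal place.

Bouguer slab correction = 0.04193 × 2.47 × 2789.1 = 288.9 mGal

288.9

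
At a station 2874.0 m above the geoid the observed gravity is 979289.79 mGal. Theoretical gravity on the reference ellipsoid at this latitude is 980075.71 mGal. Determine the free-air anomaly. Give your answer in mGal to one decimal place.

101.0

Free-air correction = 0.3086 × 2874.0 = 886.92 mGal
Free-air anomaly = 979289.79 − 980075.71 + (886.92) = 101.00 mGal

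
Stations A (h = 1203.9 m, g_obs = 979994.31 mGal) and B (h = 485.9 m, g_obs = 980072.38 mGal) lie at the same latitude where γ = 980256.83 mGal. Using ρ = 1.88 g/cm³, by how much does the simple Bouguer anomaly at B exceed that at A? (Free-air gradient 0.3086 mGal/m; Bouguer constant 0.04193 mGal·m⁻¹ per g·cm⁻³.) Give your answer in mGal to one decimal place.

-86.9

Δg_SB(A) = 979994.31 − 980256.83 + 0.3086×1203.9 − 0.04193×1.88×1203.9 = 14.10 mGal
Δg_SB(B) = 980072.38 − 980256.83 + 0.3086×485.9 − 0.04193×1.88×485.9 = -72.80 mGal
Difference = -72.80 − (14.10) = -86.90 mGal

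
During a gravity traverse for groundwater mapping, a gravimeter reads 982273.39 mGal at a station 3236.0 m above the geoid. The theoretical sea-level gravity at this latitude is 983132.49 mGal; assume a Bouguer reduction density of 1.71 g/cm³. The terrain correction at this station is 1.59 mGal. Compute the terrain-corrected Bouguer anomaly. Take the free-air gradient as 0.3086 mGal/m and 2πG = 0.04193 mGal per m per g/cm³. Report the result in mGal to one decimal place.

Free-air correction = 0.3086 × 3236.0 = 998.63 mGal
Free-air anomaly = 982273.39 − 983132.49 + (998.63) = 139.53 mGal
Bouguer slab correction = 0.04193 × 1.71 × 3236.0 = 232.02 mGal
Simple Bouguer anomaly = 139.53 − (232.02) = -92.49 mGal
Complete Bouguer anomaly = -92.49 + 1.59 = -90.90 mGal

-90.9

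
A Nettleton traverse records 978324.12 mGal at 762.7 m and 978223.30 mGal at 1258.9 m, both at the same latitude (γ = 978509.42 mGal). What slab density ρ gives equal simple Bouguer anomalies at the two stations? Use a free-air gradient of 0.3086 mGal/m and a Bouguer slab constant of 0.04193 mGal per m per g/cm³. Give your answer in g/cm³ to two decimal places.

2.51

Δg_obs = 978223.30 − 978324.12 = -100.82 mGal over Δh = 1258.9 − 762.7 = 496.2 m
Equal Bouguer anomalies ⇒ Δg_obs + (0.3086 − 0.04193ρ)·Δh = 0
0.3086 − 0.04193ρ = −Δg_obs/Δh = 0.20318
ρ = (0.3086 − 0.20318) / 0.04193 = 2.51 g/cm³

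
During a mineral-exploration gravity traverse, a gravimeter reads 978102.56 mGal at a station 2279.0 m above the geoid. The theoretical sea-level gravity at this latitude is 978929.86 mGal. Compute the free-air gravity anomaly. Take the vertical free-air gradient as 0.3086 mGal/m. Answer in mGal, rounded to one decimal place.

Free-air correction = 0.3086 × 2279.0 = 703.30 mGal
Free-air anomaly = 978102.56 − 978929.86 + (703.30) = -124.00 mGal

-124.0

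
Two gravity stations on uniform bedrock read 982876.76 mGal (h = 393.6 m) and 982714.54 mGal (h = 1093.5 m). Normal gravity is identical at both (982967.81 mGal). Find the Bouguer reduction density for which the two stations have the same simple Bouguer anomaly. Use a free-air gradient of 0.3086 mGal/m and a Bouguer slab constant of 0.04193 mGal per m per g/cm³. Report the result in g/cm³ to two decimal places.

1.83

Δg_obs = 982714.54 − 982876.76 = -162.22 mGal over Δh = 1093.5 − 393.6 = 699.9 m
Equal Bouguer anomalies ⇒ Δg_obs + (0.3086 − 0.04193ρ)·Δh = 0
0.3086 − 0.04193ρ = −Δg_obs/Δh = 0.23178
ρ = (0.3086 − 0.23178) / 0.04193 = 1.83 g/cm³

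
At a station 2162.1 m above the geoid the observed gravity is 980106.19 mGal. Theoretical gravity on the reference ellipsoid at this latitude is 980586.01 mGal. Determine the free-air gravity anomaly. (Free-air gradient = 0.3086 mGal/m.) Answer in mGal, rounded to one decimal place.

187.4

Free-air correction = 0.3086 × 2162.1 = 667.22 mGal
Free-air anomaly = 980106.19 − 980586.01 + (667.22) = 187.40 mGal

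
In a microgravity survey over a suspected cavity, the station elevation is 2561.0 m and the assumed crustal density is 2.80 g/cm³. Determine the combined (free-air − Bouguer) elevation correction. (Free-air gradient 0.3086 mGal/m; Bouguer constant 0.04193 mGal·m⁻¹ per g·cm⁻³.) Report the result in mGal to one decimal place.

Combined gradient = 0.3086 − 0.04193 × 2.80 = 0.1911960 mGal/m
Combined elevation correction = 0.1911960 × 2561.0 = 489.7 mGal

489.7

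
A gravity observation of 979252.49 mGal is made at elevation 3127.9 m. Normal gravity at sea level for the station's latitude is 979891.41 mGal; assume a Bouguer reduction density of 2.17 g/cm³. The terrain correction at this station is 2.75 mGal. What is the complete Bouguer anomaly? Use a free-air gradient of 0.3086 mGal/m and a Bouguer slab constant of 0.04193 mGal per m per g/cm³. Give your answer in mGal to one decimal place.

Free-air correction = 0.3086 × 3127.9 = 965.27 mGal
Free-air anomaly = 979252.49 − 979891.41 + (965.27) = 326.35 mGal
Bouguer slab correction = 0.04193 × 2.17 × 3127.9 = 284.60 mGal
Simple Bouguer anomaly = 326.35 − (284.60) = 41.75 mGal
Complete Bouguer anomaly = 41.75 + 2.75 = 44.50 mGal

44.5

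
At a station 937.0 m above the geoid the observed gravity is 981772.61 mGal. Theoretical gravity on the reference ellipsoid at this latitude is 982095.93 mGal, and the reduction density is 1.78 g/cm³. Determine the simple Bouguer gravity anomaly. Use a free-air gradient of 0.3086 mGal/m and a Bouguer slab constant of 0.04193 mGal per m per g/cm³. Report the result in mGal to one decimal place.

-104.1

Free-air correction = 0.3086 × 937.0 = 289.16 mGal
Free-air anomaly = 981772.61 − 982095.93 + (289.16) = -34.16 mGal
Bouguer slab correction = 0.04193 × 1.78 × 937.0 = 69.93 mGal
Simple Bouguer anomaly = -34.16 − (69.93) = -104.09 mGal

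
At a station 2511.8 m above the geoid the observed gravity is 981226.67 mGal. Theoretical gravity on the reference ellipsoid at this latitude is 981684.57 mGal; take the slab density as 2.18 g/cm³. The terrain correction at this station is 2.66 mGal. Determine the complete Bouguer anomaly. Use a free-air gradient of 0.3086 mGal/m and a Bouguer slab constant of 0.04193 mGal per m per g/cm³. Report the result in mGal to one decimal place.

Free-air correction = 0.3086 × 2511.8 = 775.14 mGal
Free-air anomaly = 981226.67 − 981684.57 + (775.14) = 317.24 mGal
Bouguer slab correction = 0.04193 × 2.18 × 2511.8 = 229.60 mGal
Simple Bouguer anomaly = 317.24 − (229.60) = 87.64 mGal
Complete Bouguer anomaly = 87.64 + 2.66 = 90.30 mGal

90.3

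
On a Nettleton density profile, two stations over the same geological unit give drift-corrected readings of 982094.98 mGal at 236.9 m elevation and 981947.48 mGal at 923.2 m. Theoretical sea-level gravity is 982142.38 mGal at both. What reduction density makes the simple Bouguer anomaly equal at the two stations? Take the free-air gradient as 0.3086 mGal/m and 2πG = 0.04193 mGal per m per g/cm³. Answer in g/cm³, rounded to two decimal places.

2.23

Δg_obs = 981947.48 − 982094.98 = -147.50 mGal over Δh = 923.2 − 236.9 = 686.3 m
Equal Bouguer anomalies ⇒ Δg_obs + (0.3086 − 0.04193ρ)·Δh = 0
0.3086 − 0.04193ρ = −Δg_obs/Δh = 0.21492
ρ = (0.3086 − 0.21492) / 0.04193 = 2.23 g/cm³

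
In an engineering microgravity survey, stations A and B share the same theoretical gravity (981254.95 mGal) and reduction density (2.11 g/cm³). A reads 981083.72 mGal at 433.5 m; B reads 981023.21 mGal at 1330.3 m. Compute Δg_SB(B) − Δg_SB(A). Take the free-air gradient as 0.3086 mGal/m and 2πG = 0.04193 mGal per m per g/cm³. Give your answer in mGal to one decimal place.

Δg_SB(A) = 981083.72 − 981254.95 + 0.3086×433.5 − 0.04193×2.11×433.5 = -75.80 mGal
Δg_SB(B) = 981023.21 − 981254.95 + 0.3086×1330.3 − 0.04193×2.11×1330.3 = 61.10 mGal
Difference = 61.10 − (-75.80) = 136.90 mGal

136.9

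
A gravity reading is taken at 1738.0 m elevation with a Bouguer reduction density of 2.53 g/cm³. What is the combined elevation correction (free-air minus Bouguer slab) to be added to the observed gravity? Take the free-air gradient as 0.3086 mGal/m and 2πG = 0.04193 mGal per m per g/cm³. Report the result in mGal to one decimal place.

Combined gradient = 0.3086 − 0.04193 × 2.53 = 0.2025171 mGal/m
Combined elevation correction = 0.2025171 × 1738.0 = 352.0 mGal

352.0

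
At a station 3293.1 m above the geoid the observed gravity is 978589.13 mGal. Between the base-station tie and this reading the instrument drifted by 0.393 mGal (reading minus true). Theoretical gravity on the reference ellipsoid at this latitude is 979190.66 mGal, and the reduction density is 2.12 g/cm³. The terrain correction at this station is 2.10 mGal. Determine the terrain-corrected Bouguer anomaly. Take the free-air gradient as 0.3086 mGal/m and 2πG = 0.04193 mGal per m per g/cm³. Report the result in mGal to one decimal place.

123.7

Drift-corrected reading = 978589.13 − (0.393) = 978588.737 mGal
Free-air correction = 0.3086 × 3293.1 = 1016.25 mGal
Free-air anomaly = 978588.737 − 979190.66 + (1016.25) = 414.327 mGal
Bouguer slab correction = 0.04193 × 2.12 × 3293.1 = 292.73 mGal
Simple Bouguer anomaly = 414.327 − (292.73) = 121.597 mGal
Complete Bouguer anomaly = 121.597 + 2.10 = 123.697 mGal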